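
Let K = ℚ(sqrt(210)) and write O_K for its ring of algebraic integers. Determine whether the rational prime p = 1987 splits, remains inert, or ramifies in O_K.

Since 210 ≢ 1 mod 4, the ring of integers is ℤ[√210] with discriminant 4·210 = 840.
disc(K) = 840 is not divisible by 1987; 1987 is unramified.
Legendre symbol by Euler's criterion: (210/1987) ≡ 210^993 ≡ 1986 (mod 1987), i.e. (210/1987) = -1.
Legendre symbol -1 ⇒ 1987 is inert.

inert — (1987) stays prime in O_K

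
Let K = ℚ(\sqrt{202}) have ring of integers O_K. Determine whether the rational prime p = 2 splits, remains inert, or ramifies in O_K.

2 is ramified

Since 202 ≢ 1 mod 4, the ring of integers is ℤ[√202] with discriminant 4·202 = 808.
2 divides disc(K) = 808, so 2 ramifies.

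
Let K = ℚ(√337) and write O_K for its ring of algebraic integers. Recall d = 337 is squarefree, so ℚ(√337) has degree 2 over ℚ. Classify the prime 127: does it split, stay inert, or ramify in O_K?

inert — (127) stays prime in O_K

Since 337 ≡ 1 mod 4, the ring of integers is ℤ[(1+√337)/2] with discriminant 337.
disc(K) = 337 is not divisible by 127; 127 is unramified.
Compute (337/127) via Euler: 83^((127-1)/2) mod 127 = 126, so (337/127) = -1.
Legendre symbol -1 ⇒ 127 is inert.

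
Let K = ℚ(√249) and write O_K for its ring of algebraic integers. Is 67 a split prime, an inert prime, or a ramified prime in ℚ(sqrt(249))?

d = 249 ≡ 1 (mod 4), so O_K = ℤ[(1+√249)/2] and disc(K) = d = 249.
Since gcd(67, 249) = 1 the prime 67 does not ramify.
Legendre symbol by Euler's criterion: (249/67) ≡ 249^33 ≡ 66 (mod 67), i.e. (249/67) = -1.
d is a non-residue mod p, hence 67 remains inert in O_K.

inert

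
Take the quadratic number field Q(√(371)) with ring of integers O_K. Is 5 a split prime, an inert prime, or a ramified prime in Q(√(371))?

d = 371 ≡ 3 (mod 4), so O_K = ℤ[√371] and disc(K) = 4d = 1484.
Since gcd(5, 1484) = 1 the prime 5 does not ramify.
Euler's criterion: 371^2 mod 5 = 1. Thus (371|5) = 1.
d is a quadratic residue mod p, hence 5 splits in O_K.

5 splits in O_K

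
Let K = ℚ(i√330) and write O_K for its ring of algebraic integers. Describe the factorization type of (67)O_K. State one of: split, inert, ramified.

-330 mod 4 = 2, hence disc K = 4·(-330) = -1320 and O_K = ℤ[√-330].
disc(K) = -1320 is not divisible by 67; 67 is unramified.
Compute (-330/67) via Euler: 5^((67-1)/2) mod 67 = 66, so (-330/67) = -1.
d is a non-residue mod p, hence 67 remains inert in O_K.

67 remains inert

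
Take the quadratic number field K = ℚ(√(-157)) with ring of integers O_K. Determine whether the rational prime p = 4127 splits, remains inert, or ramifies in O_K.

4127 splits in O_K

Since -157 ≢ 1 mod 4, the ring of integers is ℤ[√-157] with discriminant 4·(-157) = -628.
4127 ∤ -628, so 4127 is unramified.
(-157/4127) = 3970^2063 mod 4127 = 1, giving Legendre symbol 1.
d is a quadratic residue mod p, hence 4127 splits in O_K.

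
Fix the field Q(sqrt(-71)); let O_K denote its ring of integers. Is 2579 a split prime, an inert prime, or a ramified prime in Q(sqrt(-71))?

inert

d = -71 ≡ 1 (mod 4), so O_K = ℤ[(1+√-71)/2] and disc(K) = d = -71.
disc(K) = -71 is not divisible by 2579; 2579 is unramified.
Euler's criterion: (-71)^1289 mod 2579 = 2578. Thus (-71|2579) = -1.
(-71/2579) = -1, so 2579 is inert.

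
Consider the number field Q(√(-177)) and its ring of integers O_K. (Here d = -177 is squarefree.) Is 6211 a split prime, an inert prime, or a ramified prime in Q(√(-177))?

-177 mod 4 = 3, hence disc K = 4·(-177) = -708 and O_K = ℤ[√-177].
disc(K) = -708 is not divisible by 6211; 6211 is unramified.
Legendre symbol by Euler's criterion: (-177/6211) ≡ (-177)^3105 ≡ 6210 (mod 6211), i.e. (-177/6211) = -1.
(-177/6211) = -1, so 6211 is inert.

inert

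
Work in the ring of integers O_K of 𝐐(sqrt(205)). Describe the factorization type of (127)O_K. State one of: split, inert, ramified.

Since 205 ≡ 1 mod 4, the ring of integers is ℤ[(1+√205)/2] with discriminant 205.
127 ∤ 205, so 127 is unramified.
Compute (205/127) via Euler: 78^((127-1)/2) mod 127 = 126, so (205/127) = -1.
d is a non-residue mod p, hence 127 remains inert in O_K.

127 remains inert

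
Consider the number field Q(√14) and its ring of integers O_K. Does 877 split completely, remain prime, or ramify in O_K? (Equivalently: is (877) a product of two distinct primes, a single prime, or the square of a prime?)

Since 14 ≢ 1 mod 4, the ring of integers is ℤ[√14] with discriminant 4·14 = 56.
Since gcd(877, 56) = 1 the prime 877 does not ramify.
Legendre symbol by Euler's criterion: (14/877) ≡ 14^438 ≡ 876 (mod 877), i.e. (14/877) = -1.
(14/877) = -1, so 877 is inert.

remains prime (inert)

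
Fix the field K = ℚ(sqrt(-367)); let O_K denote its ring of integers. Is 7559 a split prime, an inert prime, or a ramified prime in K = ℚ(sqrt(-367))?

Since -367 ≡ 1 mod 4, the ring of integers is ℤ[(1+√-367)/2] with discriminant -367.
disc(K) = -367 is not divisible by 7559; 7559 is unramified.
Compute (-367/7559) via Euler: 7192^((7559-1)/2) mod 7559 = 7558, so (-367/7559) = -1.
(-367/7559) = -1, so 7559 is inert.

inert — (7559) stays prime in O_K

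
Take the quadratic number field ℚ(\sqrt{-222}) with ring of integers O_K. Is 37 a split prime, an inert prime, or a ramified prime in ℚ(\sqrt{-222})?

Since -222 ≢ 1 mod 4, the ring of integers is ℤ[√-222] with discriminant 4·(-222) = -888.
Ramification test: 37 | -888. The prime 37 ramifies in K.

37 is ramified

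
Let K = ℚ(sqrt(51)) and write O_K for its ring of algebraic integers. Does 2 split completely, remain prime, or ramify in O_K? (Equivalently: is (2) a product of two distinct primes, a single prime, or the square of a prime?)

51 mod 4 = 3, hence disc K = 4·51 = 204 and O_K = ℤ[√51].
disc(K) = 204 = 2·102, so p = 2 is ramified.

ramified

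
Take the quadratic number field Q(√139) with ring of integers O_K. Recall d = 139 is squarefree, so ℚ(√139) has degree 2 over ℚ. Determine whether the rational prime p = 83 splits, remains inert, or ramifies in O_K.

d = 139 ≡ 3 (mod 4), so O_K = ℤ[√139] and disc(K) = 4d = 556.
83 ∤ 556, so 83 is unramified.
(139/83) = 56^41 mod 83 = 82, giving Legendre symbol -1.
d is a non-residue mod p, hence 83 remains inert in O_K.

remains prime (inert)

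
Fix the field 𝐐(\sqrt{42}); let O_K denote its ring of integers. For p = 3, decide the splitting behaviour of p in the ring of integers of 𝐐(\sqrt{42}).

p ramifies

d = 42 ≡ 2 (mod 4), so O_K = ℤ[√42] and disc(K) = 4d = 168.
Ramification test: 3 | 168. The prime 3 ramifies in K.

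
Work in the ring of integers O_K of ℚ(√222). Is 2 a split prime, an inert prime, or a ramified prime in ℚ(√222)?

p ramifies

222 mod 4 = 2, hence disc K = 4·222 = 888 and O_K = ℤ[√222].
Ramification test: 2 | 888. The prime 2 ramifies in K.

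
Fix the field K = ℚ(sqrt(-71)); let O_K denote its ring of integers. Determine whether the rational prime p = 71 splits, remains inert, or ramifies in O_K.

-71 mod 4 = 1, hence disc K = -71 and O_K = ℤ[(1+√-71)/2].
disc(K) = -71 = 71·(-1), so p = 71 is ramified.

ramifies in O_K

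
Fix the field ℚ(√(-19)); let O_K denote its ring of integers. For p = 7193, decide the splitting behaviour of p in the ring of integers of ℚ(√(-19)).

d = -19 ≡ 1 (mod 4), so O_K = ℤ[(1+√-19)/2] and disc(K) = d = -19.
disc(K) = -19 is not divisible by 7193; 7193 is unramified.
Compute (-19/7193) via Euler: 7174^((7193-1)/2) mod 7193 = 1, so (-19/7193) = 1.
d is a quadratic residue mod p, hence 7193 splits in O_K.

split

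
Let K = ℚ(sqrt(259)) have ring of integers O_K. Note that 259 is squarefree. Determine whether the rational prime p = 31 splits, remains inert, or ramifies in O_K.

inert — (31) stays prime in O_K

259 mod 4 = 3, hence disc K = 4·259 = 1036 and O_K = ℤ[√259].
31 ∤ 1036, so 31 is unramified.
Compute (259/31) via Euler: 11^((31-1)/2) mod 31 = 30, so (259/31) = -1.
d is a non-residue mod p, hence 31 remains inert in O_K.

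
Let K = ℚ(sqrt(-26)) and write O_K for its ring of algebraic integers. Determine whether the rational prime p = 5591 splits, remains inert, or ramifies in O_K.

d = -26 ≡ 2 (mod 4), so O_K = ℤ[√-26] and disc(K) = 4d = -104.
disc(K) = -104 is not divisible by 5591; 5591 is unramified.
(-26/5591) = 5565^2795 mod 5591 = 5590, giving Legendre symbol -1.
d is a non-residue mod p, hence 5591 remains inert in O_K.

inert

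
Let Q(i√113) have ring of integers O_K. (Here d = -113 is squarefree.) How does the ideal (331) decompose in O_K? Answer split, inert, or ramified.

remains prime (inert)

Since -113 ≢ 1 mod 4, the ring of integers is ℤ[√-113] with discriminant 4·(-113) = -452.
Since gcd(331, -452) = 1 the prime 331 does not ramify.
Compute (-113/331) via Euler: 218^((331-1)/2) mod 331 = 330, so (-113/331) = -1.
Legendre symbol -1 ⇒ 331 is inert.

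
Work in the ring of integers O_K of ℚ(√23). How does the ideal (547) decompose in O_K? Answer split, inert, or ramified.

d = 23 ≡ 3 (mod 4), so O_K = ℤ[√23] and disc(K) = 4d = 92.
547 ∤ 92, so 547 is unramified.
Euler's criterion: 23^273 mod 547 = 546. Thus (23|547) = -1.
Legendre symbol -1 ⇒ 547 is inert.

remains prime (inert)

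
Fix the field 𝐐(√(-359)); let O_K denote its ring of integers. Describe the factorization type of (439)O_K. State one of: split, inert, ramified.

d = -359 ≡ 1 (mod 4), so O_K = ℤ[(1+√-359)/2] and disc(K) = d = -359.
Since gcd(439, -359) = 1 the prime 439 does not ramify.
Compute (-359/439) via Euler: 80^((439-1)/2) mod 439 = 1, so (-359/439) = 1.
Legendre symbol 1 ⇒ 439 is split.

439 splits in O_K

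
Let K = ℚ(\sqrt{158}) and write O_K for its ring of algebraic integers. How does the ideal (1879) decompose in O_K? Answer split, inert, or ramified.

p is inert

158 mod 4 = 2, hence disc K = 4·158 = 632 and O_K = ℤ[√158].
1879 ∤ 632, so 1879 is unramified.
(158/1879) = 158^939 mod 1879 = 1878, giving Legendre symbol -1.
Legendre symbol -1 ⇒ 1879 is inert.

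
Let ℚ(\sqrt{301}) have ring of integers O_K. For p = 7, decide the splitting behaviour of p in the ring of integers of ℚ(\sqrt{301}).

Since 301 ≡ 1 mod 4, the ring of integers is ℤ[(1+√301)/2] with discriminant 301.
Ramification test: 7 | 301. The prime 7 ramifies in K.

7 is ramified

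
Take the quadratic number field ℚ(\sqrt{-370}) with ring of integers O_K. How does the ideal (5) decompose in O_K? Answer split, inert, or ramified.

ramified

d = -370 ≡ 2 (mod 4), so O_K = ℤ[√-370] and disc(K) = 4d = -1480.
5 divides disc(K) = -1480, so 5 ramifies.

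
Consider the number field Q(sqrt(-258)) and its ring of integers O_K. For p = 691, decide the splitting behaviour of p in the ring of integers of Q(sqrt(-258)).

Since -258 ≢ 1 mod 4, the ring of integers is ℤ[√-258] with discriminant 4·(-258) = -1032.
691 ∤ -1032, so 691 is unramified.
(-258/691) = 433^345 mod 691 = 690, giving Legendre symbol -1.
d is a non-residue mod p, hence 691 remains inert in O_K.

691 remains inert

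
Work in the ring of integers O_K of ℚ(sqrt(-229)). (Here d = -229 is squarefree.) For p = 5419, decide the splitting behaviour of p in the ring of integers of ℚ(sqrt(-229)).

Since -229 ≢ 1 mod 4, the ring of integers is ℤ[√-229] with discriminant 4·(-229) = -916.
5419 ∤ -916, so 5419 is unramified.
Legendre symbol by Euler's criterion: (-229/5419) ≡ (-229)^2709 ≡ 1 (mod 5419), i.e. (-229/5419) = 1.
(-229/5419) = 1, so 5419 splits.

split — (5419) = 𝔭₁𝔭₂ with 𝔭₁ ≠ 𝔭₂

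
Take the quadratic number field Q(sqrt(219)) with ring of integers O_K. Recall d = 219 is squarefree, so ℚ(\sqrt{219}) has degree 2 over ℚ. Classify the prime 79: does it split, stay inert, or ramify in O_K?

p is inert

Since 219 ≢ 1 mod 4, the ring of integers is ℤ[√219] with discriminant 4·219 = 876.
Since gcd(79, 876) = 1 the prime 79 does not ramify.
Euler's criterion: 219^39 mod 79 = 78. Thus (219|79) = -1.
d is a non-residue mod p, hence 79 remains inert in O_K.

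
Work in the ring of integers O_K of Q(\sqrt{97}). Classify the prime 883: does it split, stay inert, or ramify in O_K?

d = 97 ≡ 1 (mod 4), so O_K = ℤ[(1+√97)/2] and disc(K) = d = 97.
disc(K) = 97 is not divisible by 883; 883 is unramified.
Legendre symbol by Euler's criterion: (97/883) ≡ 97^441 ≡ 882 (mod 883), i.e. (97/883) = -1.
Legendre symbol -1 ⇒ 883 is inert.

inert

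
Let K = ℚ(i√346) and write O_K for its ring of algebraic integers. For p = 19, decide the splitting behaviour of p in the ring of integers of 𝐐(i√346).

d = -346 ≡ 2 (mod 4), so O_K = ℤ[√-346] and disc(K) = 4d = -1384.
19 ∤ -1384, so 19 is unramified.
Euler's criterion: (-346)^9 mod 19 = 18. Thus (-346|19) = -1.
Legendre symbol -1 ⇒ 19 is inert.

inert — (19) stays prime in O_K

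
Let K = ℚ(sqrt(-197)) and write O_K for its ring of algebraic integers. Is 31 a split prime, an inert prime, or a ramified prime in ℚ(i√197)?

split

Since -197 ≢ 1 mod 4, the ring of integers is ℤ[√-197] with discriminant 4·(-197) = -788.
Since gcd(31, -788) = 1 the prime 31 does not ramify.
Euler's criterion: (-197)^15 mod 31 = 1. Thus (-197|31) = 1.
(-197/31) = 1, so 31 splits.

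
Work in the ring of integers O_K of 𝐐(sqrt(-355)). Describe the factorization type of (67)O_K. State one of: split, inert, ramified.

split — (67) = 𝔭₁𝔭₂ with 𝔭₁ ≠ 𝔭₂

-355 mod 4 = 1, hence disc K = -355 and O_K = ℤ[(1+√-355)/2].
Since gcd(67, -355) = 1 the prime 67 does not ramify.
Compute (-355/67) via Euler: 47^((67-1)/2) mod 67 = 1, so (-355/67) = 1.
Legendre symbol 1 ⇒ 67 is split.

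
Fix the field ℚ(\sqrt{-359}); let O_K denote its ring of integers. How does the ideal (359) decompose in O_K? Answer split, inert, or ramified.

Since -359 ≡ 1 mod 4, the ring of integers is ℤ[(1+√-359)/2] with discriminant -359.
Ramification test: 359 | -359. The prime 359 ramifies in K.

359 is ramified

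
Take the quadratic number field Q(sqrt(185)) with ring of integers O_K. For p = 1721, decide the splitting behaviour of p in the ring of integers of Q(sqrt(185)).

Since 185 ≡ 1 mod 4, the ring of integers is ℤ[(1+√185)/2] with discriminant 185.
disc(K) = 185 is not divisible by 1721; 1721 is unramified.
Euler's criterion: 185^860 mod 1721 = 1720. Thus (185|1721) = -1.
Legendre symbol -1 ⇒ 1721 is inert.

inert — (1721) stays prime in O_K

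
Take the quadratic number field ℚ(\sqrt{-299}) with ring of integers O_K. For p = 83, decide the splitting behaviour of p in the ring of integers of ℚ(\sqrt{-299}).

split

-299 mod 4 = 1, hence disc K = -299 and O_K = ℤ[(1+√-299)/2].
Since gcd(83, -299) = 1 the prime 83 does not ramify.
Euler's criterion: (-299)^41 mod 83 = 1. Thus (-299|83) = 1.
(-299/83) = 1, so 83 splits.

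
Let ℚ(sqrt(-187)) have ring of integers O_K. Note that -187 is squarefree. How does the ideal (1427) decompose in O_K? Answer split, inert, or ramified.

remains prime (inert)

Since -187 ≡ 1 mod 4, the ring of integers is ℤ[(1+√-187)/2] with discriminant -187.
1427 ∤ -187, so 1427 is unramified.
Legendre symbol by Euler's criterion: (-187/1427) ≡ (-187)^713 ≡ 1426 (mod 1427), i.e. (-187/1427) = -1.
(-187/1427) = -1, so 1427 is inert.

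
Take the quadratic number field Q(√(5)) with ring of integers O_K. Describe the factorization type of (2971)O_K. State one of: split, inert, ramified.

split

Since 5 ≡ 1 mod 4, the ring of integers is ℤ[(1+√5)/2] with discriminant 5.
disc(K) = 5 is not divisible by 2971; 2971 is unramified.
Compute (5/2971) via Euler: 5^((2971-1)/2) mod 2971 = 1, so (5/2971) = 1.
d is a quadratic residue mod p, hence 2971 splits in O_K.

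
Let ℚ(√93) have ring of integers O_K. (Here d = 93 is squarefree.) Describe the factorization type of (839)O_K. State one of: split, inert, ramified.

93 mod 4 = 1, hence disc K = 93 and O_K = ℤ[(1+√93)/2].
disc(K) = 93 is not divisible by 839; 839 is unramified.
Legendre symbol by Euler's criterion: (93/839) ≡ 93^419 ≡ 838 (mod 839), i.e. (93/839) = -1.
Legendre symbol -1 ⇒ 839 is inert.

839 remains inert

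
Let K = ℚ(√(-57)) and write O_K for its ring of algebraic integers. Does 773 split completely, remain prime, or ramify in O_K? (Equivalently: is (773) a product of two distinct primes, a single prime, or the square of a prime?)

773 splits in O_K

d = -57 ≡ 3 (mod 4), so O_K = ℤ[√-57] and disc(K) = 4d = -228.
773 ∤ -228, so 773 is unramified.
Euler's criterion: (-57)^386 mod 773 = 1. Thus (-57|773) = 1.
(-57/773) = 1, so 773 splits.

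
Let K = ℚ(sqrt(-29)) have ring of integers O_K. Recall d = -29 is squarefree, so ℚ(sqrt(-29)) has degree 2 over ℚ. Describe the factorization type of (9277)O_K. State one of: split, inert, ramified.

Since -29 ≢ 1 mod 4, the ring of integers is ℤ[√-29] with discriminant 4·(-29) = -116.
9277 ∤ -116, so 9277 is unramified.
Compute (-29/9277) via Euler: 9248^((9277-1)/2) mod 9277 = 9276, so (-29/9277) = -1.
Legendre symbol -1 ⇒ 9277 is inert.

p is inert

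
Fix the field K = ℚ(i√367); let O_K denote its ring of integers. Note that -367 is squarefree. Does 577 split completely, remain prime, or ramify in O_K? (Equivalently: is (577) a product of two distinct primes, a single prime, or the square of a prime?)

Since -367 ≡ 1 mod 4, the ring of integers is ℤ[(1+√-367)/2] with discriminant -367.
577 ∤ -367, so 577 is unramified.
(-367/577) = 210^288 mod 577 = 1, giving Legendre symbol 1.
d is a quadratic residue mod p, hence 577 splits in O_K.

split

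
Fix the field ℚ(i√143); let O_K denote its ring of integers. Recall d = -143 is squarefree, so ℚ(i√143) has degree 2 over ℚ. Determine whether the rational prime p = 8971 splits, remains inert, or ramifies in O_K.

inert

-143 mod 4 = 1, hence disc K = -143 and O_K = ℤ[(1+√-143)/2].
Since gcd(8971, -143) = 1 the prime 8971 does not ramify.
Legendre symbol by Euler's criterion: (-143/8971) ≡ (-143)^4485 ≡ 8970 (mod 8971), i.e. (-143/8971) = -1.
Legendre symbol -1 ⇒ 8971 is inert.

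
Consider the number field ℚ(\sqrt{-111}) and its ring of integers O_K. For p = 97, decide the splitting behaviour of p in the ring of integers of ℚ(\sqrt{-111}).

97 remains inert

-111 mod 4 = 1, hence disc K = -111 and O_K = ℤ[(1+√-111)/2].
disc(K) = -111 is not divisible by 97; 97 is unramified.
Compute (-111/97) via Euler: 83^((97-1)/2) mod 97 = 96, so (-111/97) = -1.
(-111/97) = -1, so 97 is inert.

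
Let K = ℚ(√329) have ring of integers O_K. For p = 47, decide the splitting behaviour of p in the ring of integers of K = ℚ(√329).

d = 329 ≡ 1 (mod 4), so O_K = ℤ[(1+√329)/2] and disc(K) = d = 329.
Ramification test: 47 | 329. The prime 47 ramifies in K.

ramifies in O_K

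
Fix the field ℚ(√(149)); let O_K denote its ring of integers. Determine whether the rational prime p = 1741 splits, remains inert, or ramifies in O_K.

d = 149 ≡ 1 (mod 4), so O_K = ℤ[(1+√149)/2] and disc(K) = d = 149.
1741 ∤ 149, so 1741 is unramified.
Compute (149/1741) via Euler: 149^((1741-1)/2) mod 1741 = 1, so (149/1741) = 1.
(149/1741) = 1, so 1741 splits.

split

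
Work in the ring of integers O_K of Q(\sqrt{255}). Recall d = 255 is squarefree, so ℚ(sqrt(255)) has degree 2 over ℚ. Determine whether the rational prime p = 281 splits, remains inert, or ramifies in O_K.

281 remains inert

Since 255 ≢ 1 mod 4, the ring of integers is ℤ[√255] with discriminant 4·255 = 1020.
Since gcd(281, 1020) = 1 the prime 281 does not ramify.
Legendre symbol by Euler's criterion: (255/281) ≡ 255^140 ≡ 280 (mod 281), i.e. (255/281) = -1.
(255/281) = -1, so 281 is inert.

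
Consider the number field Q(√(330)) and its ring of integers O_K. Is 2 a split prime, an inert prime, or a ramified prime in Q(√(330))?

d = 330 ≡ 2 (mod 4), so O_K = ℤ[√330] and disc(K) = 4d = 1320.
disc(K) = 1320 = 2·660, so p = 2 is ramified.

ramified — (2) = 𝔭²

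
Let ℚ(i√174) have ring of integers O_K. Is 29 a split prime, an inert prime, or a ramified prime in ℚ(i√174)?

ramifies in O_K

d = -174 ≡ 2 (mod 4), so O_K = ℤ[√-174] and disc(K) = 4d = -696.
disc(K) = -696 = 29·(-24), so p = 29 is ramified.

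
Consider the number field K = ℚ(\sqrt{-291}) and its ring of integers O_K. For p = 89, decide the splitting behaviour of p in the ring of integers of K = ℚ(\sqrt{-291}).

remains prime (inert)

-291 mod 4 = 1, hence disc K = -291 and O_K = ℤ[(1+√-291)/2].
disc(K) = -291 is not divisible by 89; 89 is unramified.
(-291/89) = 65^44 mod 89 = 88, giving Legendre symbol -1.
d is a non-residue mod p, hence 89 remains inert in O_K.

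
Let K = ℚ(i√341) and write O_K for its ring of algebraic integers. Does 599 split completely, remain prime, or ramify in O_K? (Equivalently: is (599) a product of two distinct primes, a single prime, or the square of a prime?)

-341 mod 4 = 3, hence disc K = 4·(-341) = -1364 and O_K = ℤ[√-341].
599 ∤ -1364, so 599 is unramified.
Compute (-341/599) via Euler: 258^((599-1)/2) mod 599 = 598, so (-341/599) = -1.
(-341/599) = -1, so 599 is inert.

p is inert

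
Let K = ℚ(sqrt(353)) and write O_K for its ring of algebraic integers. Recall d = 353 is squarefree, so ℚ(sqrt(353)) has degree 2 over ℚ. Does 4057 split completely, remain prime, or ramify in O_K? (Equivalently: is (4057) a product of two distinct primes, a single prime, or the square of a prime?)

Since 353 ≡ 1 mod 4, the ring of integers is ℤ[(1+√353)/2] with discriminant 353.
4057 ∤ 353, so 4057 is unramified.
Euler's criterion: 353^2028 mod 4057 = 4056. Thus (353|4057) = -1.
(353/4057) = -1, so 4057 is inert.

4057 remains inert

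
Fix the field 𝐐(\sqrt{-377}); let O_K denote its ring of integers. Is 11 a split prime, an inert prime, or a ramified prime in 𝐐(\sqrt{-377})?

d = -377 ≡ 3 (mod 4), so O_K = ℤ[√-377] and disc(K) = 4d = -1508.
11 ∤ -1508, so 11 is unramified.
(-377/11) = 8^5 mod 11 = 10, giving Legendre symbol -1.
(-377/11) = -1, so 11 is inert.

inert — (11) stays prime in O_K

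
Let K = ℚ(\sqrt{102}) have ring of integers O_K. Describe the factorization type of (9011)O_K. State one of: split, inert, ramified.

remains prime (inert)

Since 102 ≢ 1 mod 4, the ring of integers is ℤ[√102] with discriminant 4·102 = 408.
9011 ∤ 408, so 9011 is unramified.
Legendre symbol by Euler's criterion: (102/9011) ≡ 102^4505 ≡ 9010 (mod 9011), i.e. (102/9011) = -1.
Legendre symbol -1 ⇒ 9011 is inert.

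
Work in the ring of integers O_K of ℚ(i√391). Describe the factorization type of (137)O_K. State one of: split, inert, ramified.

Since -391 ≡ 1 mod 4, the ring of integers is ℤ[(1+√-391)/2] with discriminant -391.
137 ∤ -391, so 137 is unramified.
Compute (-391/137) via Euler: 20^((137-1)/2) mod 137 = 136, so (-391/137) = -1.
(-391/137) = -1, so 137 is inert.

remains prime (inert)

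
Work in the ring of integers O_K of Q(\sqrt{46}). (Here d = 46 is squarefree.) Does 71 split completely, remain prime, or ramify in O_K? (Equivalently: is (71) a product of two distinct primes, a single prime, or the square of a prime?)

46 mod 4 = 2, hence disc K = 4·46 = 184 and O_K = ℤ[√46].
disc(K) = 184 is not divisible by 71; 71 is unramified.
Legendre symbol by Euler's criterion: (46/71) ≡ 46^35 ≡ 70 (mod 71), i.e. (46/71) = -1.
(46/71) = -1, so 71 is inert.

inert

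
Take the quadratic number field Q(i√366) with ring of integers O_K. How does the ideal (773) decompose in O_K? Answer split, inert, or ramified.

Since -366 ≢ 1 mod 4, the ring of integers is ℤ[√-366] with discriminant 4·(-366) = -1464.
773 ∤ -1464, so 773 is unramified.
(-366/773) = 407^386 mod 773 = 1, giving Legendre symbol 1.
d is a quadratic residue mod p, hence 773 splits in O_K.

773 splits in O_K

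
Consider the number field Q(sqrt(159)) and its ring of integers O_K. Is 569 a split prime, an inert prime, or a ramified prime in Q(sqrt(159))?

Since 159 ≢ 1 mod 4, the ring of integers is ℤ[√159] with discriminant 4·159 = 636.
disc(K) = 636 is not divisible by 569; 569 is unramified.
Compute (159/569) via Euler: 159^((569-1)/2) mod 569 = 1, so (159/569) = 1.
d is a quadratic residue mod p, hence 569 splits in O_K.

splits completely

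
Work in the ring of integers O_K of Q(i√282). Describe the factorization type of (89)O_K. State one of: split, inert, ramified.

p is inert

-282 mod 4 = 2, hence disc K = 4·(-282) = -1128 and O_K = ℤ[√-282].
disc(K) = -1128 is not divisible by 89; 89 is unramified.
(-282/89) = 74^44 mod 89 = 88, giving Legendre symbol -1.
Legendre symbol -1 ⇒ 89 is inert.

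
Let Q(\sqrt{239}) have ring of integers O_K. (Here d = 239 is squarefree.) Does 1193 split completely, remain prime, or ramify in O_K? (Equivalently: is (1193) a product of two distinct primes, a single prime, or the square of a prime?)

d = 239 ≡ 3 (mod 4), so O_K = ℤ[√239] and disc(K) = 4d = 956.
1193 ∤ 956, so 1193 is unramified.
Legendre symbol by Euler's criterion: (239/1193) ≡ 239^596 ≡ 1192 (mod 1193), i.e. (239/1193) = -1.
d is a non-residue mod p, hence 1193 remains inert in O_K.

inert — (1193) stays prime in O_K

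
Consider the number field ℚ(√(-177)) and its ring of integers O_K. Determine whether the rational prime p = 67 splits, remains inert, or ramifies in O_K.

67 splits in O_K

-177 mod 4 = 3, hence disc K = 4·(-177) = -708 and O_K = ℤ[√-177].
disc(K) = -708 is not divisible by 67; 67 is unramified.
(-177/67) = 24^33 mod 67 = 1, giving Legendre symbol 1.
d is a quadratic residue mod p, hence 67 splits in O_K.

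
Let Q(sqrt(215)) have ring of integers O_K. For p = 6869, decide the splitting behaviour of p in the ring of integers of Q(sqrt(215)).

inert — (6869) stays prime in O_K

d = 215 ≡ 3 (mod 4), so O_K = ℤ[√215] and disc(K) = 4d = 860.
Since gcd(6869, 860) = 1 the prime 6869 does not ramify.
Legendre symbol by Euler's criterion: (215/6869) ≡ 215^3434 ≡ 6868 (mod 6869), i.e. (215/6869) = -1.
(215/6869) = -1, so 6869 is inert.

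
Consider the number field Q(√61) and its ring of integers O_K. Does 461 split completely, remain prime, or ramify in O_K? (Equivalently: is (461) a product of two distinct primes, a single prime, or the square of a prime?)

461 splits in O_K

Since 61 ≡ 1 mod 4, the ring of integers is ℤ[(1+√61)/2] with discriminant 61.
Since gcd(461, 61) = 1 the prime 461 does not ramify.
Legendre symbol by Euler's criterion: (61/461) ≡ 61^230 ≡ 1 (mod 461), i.e. (61/461) = 1.
(61/461) = 1, so 461 splits.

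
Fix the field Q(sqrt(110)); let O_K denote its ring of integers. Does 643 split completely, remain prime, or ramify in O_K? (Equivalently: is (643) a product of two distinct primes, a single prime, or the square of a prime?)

inert — (643) stays prime in O_K

Since 110 ≢ 1 mod 4, the ring of integers is ℤ[√110] with discriminant 4·110 = 440.
Since gcd(643, 440) = 1 the prime 643 does not ramify.
Euler's criterion: 110^321 mod 643 = 642. Thus (110|643) = -1.
Legendre symbol -1 ⇒ 643 is inert.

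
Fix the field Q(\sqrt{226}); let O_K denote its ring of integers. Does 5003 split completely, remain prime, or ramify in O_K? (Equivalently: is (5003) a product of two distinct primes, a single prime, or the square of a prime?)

Since 226 ≢ 1 mod 4, the ring of integers is ℤ[√226] with discriminant 4·226 = 904.
Since gcd(5003, 904) = 1 the prime 5003 does not ramify.
Compute (226/5003) via Euler: 226^((5003-1)/2) mod 5003 = 5002, so (226/5003) = -1.
(226/5003) = -1, so 5003 is inert.

inert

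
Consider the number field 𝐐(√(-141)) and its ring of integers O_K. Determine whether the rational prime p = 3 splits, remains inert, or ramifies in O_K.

-141 mod 4 = 3, hence disc K = 4·(-141) = -564 and O_K = ℤ[√-141].
3 divides disc(K) = -564, so 3 ramifies.

3 is ramified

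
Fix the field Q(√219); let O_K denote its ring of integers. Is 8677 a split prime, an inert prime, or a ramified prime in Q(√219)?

remains prime (inert)

Since 219 ≢ 1 mod 4, the ring of integers is ℤ[√219] with discriminant 4·219 = 876.
8677 ∤ 876, so 8677 is unramified.
Euler's criterion: 219^4338 mod 8677 = 8676. Thus (219|8677) = -1.
d is a non-residue mod p, hence 8677 remains inert in O_K.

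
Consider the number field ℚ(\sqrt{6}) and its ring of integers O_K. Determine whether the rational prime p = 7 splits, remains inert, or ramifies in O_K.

Since 6 ≢ 1 mod 4, the ring of integers is ℤ[√6] with discriminant 4·6 = 24.
disc(K) = 24 is not divisible by 7; 7 is unramified.
Legendre symbol by Euler's criterion: (6/7) ≡ 6^3 ≡ 6 (mod 7), i.e. (6/7) = -1.
d is a non-residue mod p, hence 7 remains inert in O_K.

p is inert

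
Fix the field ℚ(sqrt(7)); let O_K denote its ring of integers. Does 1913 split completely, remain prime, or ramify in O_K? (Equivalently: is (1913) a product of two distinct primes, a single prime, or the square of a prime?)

split — (1913) = 𝔭₁𝔭₂ with 𝔭₁ ≠ 𝔭₂

7 mod 4 = 3, hence disc K = 4·7 = 28 and O_K = ℤ[√7].
disc(K) = 28 is not divisible by 1913; 1913 is unramified.
Euler's criterion: 7^956 mod 1913 = 1. Thus (7|1913) = 1.
(7/1913) = 1, so 1913 splits.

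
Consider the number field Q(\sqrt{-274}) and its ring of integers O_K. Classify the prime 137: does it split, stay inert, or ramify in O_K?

d = -274 ≡ 2 (mod 4), so O_K = ℤ[√-274] and disc(K) = 4d = -1096.
disc(K) = -1096 = 137·(-8), so p = 137 is ramified.

ramified — (137) = 𝔭²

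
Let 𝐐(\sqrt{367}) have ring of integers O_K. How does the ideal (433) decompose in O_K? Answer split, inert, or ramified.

367 mod 4 = 3, hence disc K = 4·367 = 1468 and O_K = ℤ[√367].
433 ∤ 1468, so 433 is unramified.
Legendre symbol by Euler's criterion: (367/433) ≡ 367^216 ≡ 1 (mod 433), i.e. (367/433) = 1.
(367/433) = 1, so 433 splits.

433 splits in O_K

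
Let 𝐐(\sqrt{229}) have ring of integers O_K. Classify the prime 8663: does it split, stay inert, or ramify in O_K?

229 mod 4 = 1, hence disc K = 229 and O_K = ℤ[(1+√229)/2].
8663 ∤ 229, so 8663 is unramified.
Legendre symbol by Euler's criterion: (229/8663) ≡ 229^4331 ≡ 8662 (mod 8663), i.e. (229/8663) = -1.
Legendre symbol -1 ⇒ 8663 is inert.

p is inert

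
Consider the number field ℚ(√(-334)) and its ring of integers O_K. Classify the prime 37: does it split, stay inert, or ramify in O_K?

Since -334 ≢ 1 mod 4, the ring of integers is ℤ[√-334] with discriminant 4·(-334) = -1336.
37 ∤ -1336, so 37 is unramified.
Legendre symbol by Euler's criterion: (-334/37) ≡ (-334)^18 ≡ 1 (mod 37), i.e. (-334/37) = 1.
d is a quadratic residue mod p, hence 37 splits in O_K.

splits completely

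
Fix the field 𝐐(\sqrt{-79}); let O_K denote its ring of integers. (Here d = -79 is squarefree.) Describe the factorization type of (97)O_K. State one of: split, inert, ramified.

97 splits in O_K

d = -79 ≡ 1 (mod 4), so O_K = ℤ[(1+√-79)/2] and disc(K) = d = -79.
disc(K) = -79 is not divisible by 97; 97 is unramified.
Euler's criterion: (-79)^48 mod 97 = 1. Thus (-79|97) = 1.
Legendre symbol 1 ⇒ 97 is split.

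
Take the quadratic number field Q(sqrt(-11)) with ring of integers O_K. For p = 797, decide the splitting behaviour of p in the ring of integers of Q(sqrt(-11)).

Since -11 ≡ 1 mod 4, the ring of integers is ℤ[(1+√-11)/2] with discriminant -11.
Since gcd(797, -11) = 1 the prime 797 does not ramify.
(-11/797) = 786^398 mod 797 = 1, giving Legendre symbol 1.
Legendre symbol 1 ⇒ 797 is split.

797 splits in O_K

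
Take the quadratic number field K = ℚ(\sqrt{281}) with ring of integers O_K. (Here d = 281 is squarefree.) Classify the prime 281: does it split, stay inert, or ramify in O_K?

ramified

d = 281 ≡ 1 (mod 4), so O_K = ℤ[(1+√281)/2] and disc(K) = d = 281.
disc(K) = 281 = 281·1, so p = 281 is ramified.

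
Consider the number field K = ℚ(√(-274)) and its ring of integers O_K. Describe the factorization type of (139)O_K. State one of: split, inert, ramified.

Since -274 ≢ 1 mod 4, the ring of integers is ℤ[√-274] with discriminant 4·(-274) = -1096.
Since gcd(139, -1096) = 1 the prime 139 does not ramify.
Legendre symbol by Euler's criterion: (-274/139) ≡ (-274)^69 ≡ 1 (mod 139), i.e. (-274/139) = 1.
(-274/139) = 1, so 139 splits.

p splits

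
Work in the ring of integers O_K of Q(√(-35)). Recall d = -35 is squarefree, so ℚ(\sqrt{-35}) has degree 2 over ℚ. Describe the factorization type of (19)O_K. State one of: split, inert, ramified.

-35 mod 4 = 1, hence disc K = -35 and O_K = ℤ[(1+√-35)/2].
19 ∤ -35, so 19 is unramified.
Legendre symbol by Euler's criterion: (-35/19) ≡ (-35)^9 ≡ 18 (mod 19), i.e. (-35/19) = -1.
d is a non-residue mod p, hence 19 remains inert in O_K.

19 remains inert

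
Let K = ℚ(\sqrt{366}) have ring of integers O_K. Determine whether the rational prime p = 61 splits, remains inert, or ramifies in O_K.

p ramifies

Since 366 ≢ 1 mod 4, the ring of integers is ℤ[√366] with discriminant 4·366 = 1464.
Ramification test: 61 | 1464. The prime 61 ramifies in K.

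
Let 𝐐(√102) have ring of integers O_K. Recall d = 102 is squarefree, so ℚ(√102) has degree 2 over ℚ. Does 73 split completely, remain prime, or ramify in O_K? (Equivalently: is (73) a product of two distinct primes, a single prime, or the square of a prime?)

d = 102 ≡ 2 (mod 4), so O_K = ℤ[√102] and disc(K) = 4d = 408.
disc(K) = 408 is not divisible by 73; 73 is unramified.
(102/73) = 29^36 mod 73 = 72, giving Legendre symbol -1.
(102/73) = -1, so 73 is inert.

p is inert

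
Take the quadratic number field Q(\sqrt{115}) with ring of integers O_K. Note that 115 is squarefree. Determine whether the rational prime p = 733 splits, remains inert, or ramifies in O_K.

p splits

115 mod 4 = 3, hence disc K = 4·115 = 460 and O_K = ℤ[√115].
disc(K) = 460 is not divisible by 733; 733 is unramified.
(115/733) = 115^366 mod 733 = 1, giving Legendre symbol 1.
d is a quadratic residue mod p, hence 733 splits in O_K.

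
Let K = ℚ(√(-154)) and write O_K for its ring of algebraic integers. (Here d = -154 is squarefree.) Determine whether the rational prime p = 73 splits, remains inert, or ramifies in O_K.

-154 mod 4 = 2, hence disc K = 4·(-154) = -616 and O_K = ℤ[√-154].
disc(K) = -616 is not divisible by 73; 73 is unramified.
Compute (-154/73) via Euler: 65^((73-1)/2) mod 73 = 1, so (-154/73) = 1.
Legendre symbol 1 ⇒ 73 is split.

73 splits in O_K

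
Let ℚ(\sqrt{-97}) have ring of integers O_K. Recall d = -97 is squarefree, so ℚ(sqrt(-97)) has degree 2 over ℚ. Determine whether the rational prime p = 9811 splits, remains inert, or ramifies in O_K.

p splits

d = -97 ≡ 3 (mod 4), so O_K = ℤ[√-97] and disc(K) = 4d = -388.
disc(K) = -388 is not divisible by 9811; 9811 is unramified.
Compute (-97/9811) via Euler: 9714^((9811-1)/2) mod 9811 = 1, so (-97/9811) = 1.
Legendre symbol 1 ⇒ 9811 is split.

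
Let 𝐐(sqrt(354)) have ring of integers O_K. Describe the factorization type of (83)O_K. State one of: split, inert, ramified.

inert

Since 354 ≢ 1 mod 4, the ring of integers is ℤ[√354] with discriminant 4·354 = 1416.
83 ∤ 1416, so 83 is unramified.
Euler's criterion: 354^41 mod 83 = 82. Thus (354|83) = -1.
d is a non-residue mod p, hence 83 remains inert in O_K.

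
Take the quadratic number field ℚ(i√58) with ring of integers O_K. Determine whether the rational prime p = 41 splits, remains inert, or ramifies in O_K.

inert — (41) stays prime in O_K

Since -58 ≢ 1 mod 4, the ring of integers is ℤ[√-58] with discriminant 4·(-58) = -232.
41 ∤ -232, so 41 is unramified.
(-58/41) = 24^20 mod 41 = 40, giving Legendre symbol -1.
Legendre symbol -1 ⇒ 41 is inert.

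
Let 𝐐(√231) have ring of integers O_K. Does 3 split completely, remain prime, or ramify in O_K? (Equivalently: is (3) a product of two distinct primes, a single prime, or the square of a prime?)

ramified

231 mod 4 = 3, hence disc K = 4·231 = 924 and O_K = ℤ[√231].
Ramification test: 3 | 924. The prime 3 ramifies in K.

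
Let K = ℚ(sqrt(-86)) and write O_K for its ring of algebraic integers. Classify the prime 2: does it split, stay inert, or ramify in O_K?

ramified — (2) = 𝔭²

-86 mod 4 = 2, hence disc K = 4·(-86) = -344 and O_K = ℤ[√-86].
Ramification test: 2 | -344. The prime 2 ramifies in K.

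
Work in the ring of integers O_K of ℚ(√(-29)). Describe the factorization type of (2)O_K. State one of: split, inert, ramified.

2 is ramified

-29 mod 4 = 3, hence disc K = 4·(-29) = -116 and O_K = ℤ[√-29].
2 divides disc(K) = -116, so 2 ramifies.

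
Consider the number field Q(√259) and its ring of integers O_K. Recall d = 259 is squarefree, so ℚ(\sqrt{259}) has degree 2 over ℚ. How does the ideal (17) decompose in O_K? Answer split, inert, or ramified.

splits completely

259 mod 4 = 3, hence disc K = 4·259 = 1036 and O_K = ℤ[√259].
disc(K) = 1036 is not divisible by 17; 17 is unramified.
(259/17) = 4^8 mod 17 = 1, giving Legendre symbol 1.
Legendre symbol 1 ⇒ 17 is split.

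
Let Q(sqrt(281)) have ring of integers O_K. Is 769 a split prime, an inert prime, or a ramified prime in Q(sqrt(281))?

remains prime (inert)

281 mod 4 = 1, hence disc K = 281 and O_K = ℤ[(1+√281)/2].
769 ∤ 281, so 769 is unramified.
Compute (281/769) via Euler: 281^((769-1)/2) mod 769 = 768, so (281/769) = -1.
d is a non-residue mod p, hence 769 remains inert in O_K.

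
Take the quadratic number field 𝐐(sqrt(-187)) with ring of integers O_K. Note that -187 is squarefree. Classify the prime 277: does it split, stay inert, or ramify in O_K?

277 splits in O_K

Since -187 ≡ 1 mod 4, the ring of integers is ℤ[(1+√-187)/2] with discriminant -187.
disc(K) = -187 is not divisible by 277; 277 is unramified.
(-187/277) = 90^138 mod 277 = 1, giving Legendre symbol 1.
(-187/277) = 1, so 277 splits.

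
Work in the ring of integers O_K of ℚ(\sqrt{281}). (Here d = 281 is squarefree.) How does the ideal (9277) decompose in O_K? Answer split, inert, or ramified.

p splits

Since 281 ≡ 1 mod 4, the ring of integers is ℤ[(1+√281)/2] with discriminant 281.
disc(K) = 281 is not divisible by 9277; 9277 is unramified.
(281/9277) = 281^4638 mod 9277 = 1, giving Legendre symbol 1.
Legendre symbol 1 ⇒ 9277 is split.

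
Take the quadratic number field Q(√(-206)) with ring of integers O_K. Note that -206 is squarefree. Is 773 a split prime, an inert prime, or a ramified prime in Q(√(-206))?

inert — (773) stays prime in O_K

Since -206 ≢ 1 mod 4, the ring of integers is ℤ[√-206] with discriminant 4·(-206) = -824.
773 ∤ -824, so 773 is unramified.
Compute (-206/773) via Euler: 567^((773-1)/2) mod 773 = 772, so (-206/773) = -1.
(-206/773) = -1, so 773 is inert.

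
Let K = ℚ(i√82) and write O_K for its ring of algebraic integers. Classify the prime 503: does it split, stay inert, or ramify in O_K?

splits completely

-82 mod 4 = 2, hence disc K = 4·(-82) = -328 and O_K = ℤ[√-82].
Since gcd(503, -328) = 1 the prime 503 does not ramify.
Legendre symbol by Euler's criterion: (-82/503) ≡ (-82)^251 ≡ 1 (mod 503), i.e. (-82/503) = 1.
(-82/503) = 1, so 503 splits.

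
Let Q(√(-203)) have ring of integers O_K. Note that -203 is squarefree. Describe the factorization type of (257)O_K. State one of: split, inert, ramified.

inert

Since -203 ≡ 1 mod 4, the ring of integers is ℤ[(1+√-203)/2] with discriminant -203.
Since gcd(257, -203) = 1 the prime 257 does not ramify.
Legendre symbol by Euler's criterion: (-203/257) ≡ (-203)^128 ≡ 256 (mod 257), i.e. (-203/257) = -1.
Legendre symbol -1 ⇒ 257 is inert.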